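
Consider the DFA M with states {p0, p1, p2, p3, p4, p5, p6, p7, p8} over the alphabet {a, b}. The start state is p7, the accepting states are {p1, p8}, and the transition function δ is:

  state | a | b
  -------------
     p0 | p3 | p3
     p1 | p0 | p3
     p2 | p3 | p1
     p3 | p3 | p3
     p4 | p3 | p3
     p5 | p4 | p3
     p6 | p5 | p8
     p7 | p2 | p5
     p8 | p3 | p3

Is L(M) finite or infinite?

The useful states (reachable from p7 and able to reach an accepting state) are {p1, p2, p7}.
Restricted to these states the transition graph has no cycle, so every accepting path has bounded length and L is finite.

finite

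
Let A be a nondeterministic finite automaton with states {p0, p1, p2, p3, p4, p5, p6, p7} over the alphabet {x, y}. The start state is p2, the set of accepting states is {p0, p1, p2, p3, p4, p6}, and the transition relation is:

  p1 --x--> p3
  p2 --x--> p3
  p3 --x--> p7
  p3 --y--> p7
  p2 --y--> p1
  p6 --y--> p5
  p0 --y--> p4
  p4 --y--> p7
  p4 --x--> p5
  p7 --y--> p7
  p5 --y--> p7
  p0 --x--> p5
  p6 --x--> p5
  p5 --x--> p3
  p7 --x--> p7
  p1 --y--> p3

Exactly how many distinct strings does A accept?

5

The useful subgraph on states {p1, p2, p3} is acyclic, so L(A) is finite; the longest accepting path visits 3 useful states, giving maximum string length 2.
Counting accepting paths from p2 by length: 1 of length 0, 2 of length 1, 2 of length 2. Total 5.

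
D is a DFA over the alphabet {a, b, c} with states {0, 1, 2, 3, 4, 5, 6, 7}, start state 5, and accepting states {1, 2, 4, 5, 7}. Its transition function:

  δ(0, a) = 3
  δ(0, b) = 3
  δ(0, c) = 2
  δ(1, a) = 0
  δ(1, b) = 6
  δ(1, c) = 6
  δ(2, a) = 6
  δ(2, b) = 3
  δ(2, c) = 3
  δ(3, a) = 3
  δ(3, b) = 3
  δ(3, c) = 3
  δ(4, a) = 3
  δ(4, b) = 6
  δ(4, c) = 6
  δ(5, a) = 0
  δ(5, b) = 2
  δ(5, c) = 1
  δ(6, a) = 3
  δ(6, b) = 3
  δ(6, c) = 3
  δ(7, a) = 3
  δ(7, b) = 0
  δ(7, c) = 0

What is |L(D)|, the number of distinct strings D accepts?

5

The useful subgraph on states {0, 1, 2, 5} is acyclic, so L(D) is finite; the longest accepting path visits 4 useful states, giving maximum string length 3.
Counting accepting paths from 5 by length: 1 of length 0, 2 of length 1, 1 of length 2, 1 of length 3. Total 5.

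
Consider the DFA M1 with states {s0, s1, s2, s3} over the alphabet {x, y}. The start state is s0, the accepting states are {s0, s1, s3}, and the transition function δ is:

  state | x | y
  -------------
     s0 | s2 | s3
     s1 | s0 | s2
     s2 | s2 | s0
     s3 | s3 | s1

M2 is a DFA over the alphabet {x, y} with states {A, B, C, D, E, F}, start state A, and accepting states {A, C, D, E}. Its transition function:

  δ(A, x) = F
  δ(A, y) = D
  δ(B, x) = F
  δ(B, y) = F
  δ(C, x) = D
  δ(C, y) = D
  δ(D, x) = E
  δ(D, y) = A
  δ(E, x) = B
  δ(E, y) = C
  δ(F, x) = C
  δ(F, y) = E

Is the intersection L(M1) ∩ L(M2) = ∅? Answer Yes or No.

The empty string ε is accepted by both M1 and M2.
Hence L(M1) ∩ L(M2) ≠ ∅.

No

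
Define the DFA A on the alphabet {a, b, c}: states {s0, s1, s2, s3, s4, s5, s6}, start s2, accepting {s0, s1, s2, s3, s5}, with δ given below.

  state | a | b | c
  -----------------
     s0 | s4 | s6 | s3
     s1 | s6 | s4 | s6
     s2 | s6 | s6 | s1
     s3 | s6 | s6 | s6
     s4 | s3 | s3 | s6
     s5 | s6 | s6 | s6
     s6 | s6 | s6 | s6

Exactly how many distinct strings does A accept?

The useful subgraph on states {s1, s2, s3, s4} is acyclic, so L(A) is finite; the longest accepting path visits 4 useful states, giving maximum string length 3.
Counting accepting paths from s2 by length: 1 of length 0, 1 of length 1, 2 of length 3. Total 4.

4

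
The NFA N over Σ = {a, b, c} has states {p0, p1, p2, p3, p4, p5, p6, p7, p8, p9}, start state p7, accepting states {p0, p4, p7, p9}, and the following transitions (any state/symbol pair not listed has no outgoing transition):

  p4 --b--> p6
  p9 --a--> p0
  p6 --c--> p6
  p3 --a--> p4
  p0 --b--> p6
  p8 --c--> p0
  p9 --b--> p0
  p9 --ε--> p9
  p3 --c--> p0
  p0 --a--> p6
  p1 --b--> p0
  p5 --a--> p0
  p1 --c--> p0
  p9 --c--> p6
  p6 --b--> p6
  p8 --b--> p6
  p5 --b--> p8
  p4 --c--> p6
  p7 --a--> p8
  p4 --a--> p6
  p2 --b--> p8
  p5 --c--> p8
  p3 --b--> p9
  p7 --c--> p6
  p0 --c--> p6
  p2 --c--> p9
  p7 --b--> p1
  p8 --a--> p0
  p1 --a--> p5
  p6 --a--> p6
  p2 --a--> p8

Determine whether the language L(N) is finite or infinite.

finite

The useful states (reachable from p7 and able to reach an accepting state) are {p0, p1, p5, p7, p8}.
Restricted to these states the transition graph has no cycle, so every accepting path has bounded length and L is finite.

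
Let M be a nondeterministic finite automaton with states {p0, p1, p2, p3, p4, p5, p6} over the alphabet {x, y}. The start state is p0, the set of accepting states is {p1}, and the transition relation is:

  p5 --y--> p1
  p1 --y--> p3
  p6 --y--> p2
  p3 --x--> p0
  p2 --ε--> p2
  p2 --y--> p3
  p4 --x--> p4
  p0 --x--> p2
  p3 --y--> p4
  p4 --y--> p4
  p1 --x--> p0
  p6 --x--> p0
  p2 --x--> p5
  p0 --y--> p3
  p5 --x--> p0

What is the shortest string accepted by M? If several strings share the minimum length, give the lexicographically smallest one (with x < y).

xxy

A breadth-first search from p0 reaches an accepting state first via the path p0 → p2 → p5 → p1 on input xxy.
No string of length < 3 is accepted (BFS exhausts all shorter strings without reaching an accepting state), and xxy is the lexicographically least accepting string of length 3.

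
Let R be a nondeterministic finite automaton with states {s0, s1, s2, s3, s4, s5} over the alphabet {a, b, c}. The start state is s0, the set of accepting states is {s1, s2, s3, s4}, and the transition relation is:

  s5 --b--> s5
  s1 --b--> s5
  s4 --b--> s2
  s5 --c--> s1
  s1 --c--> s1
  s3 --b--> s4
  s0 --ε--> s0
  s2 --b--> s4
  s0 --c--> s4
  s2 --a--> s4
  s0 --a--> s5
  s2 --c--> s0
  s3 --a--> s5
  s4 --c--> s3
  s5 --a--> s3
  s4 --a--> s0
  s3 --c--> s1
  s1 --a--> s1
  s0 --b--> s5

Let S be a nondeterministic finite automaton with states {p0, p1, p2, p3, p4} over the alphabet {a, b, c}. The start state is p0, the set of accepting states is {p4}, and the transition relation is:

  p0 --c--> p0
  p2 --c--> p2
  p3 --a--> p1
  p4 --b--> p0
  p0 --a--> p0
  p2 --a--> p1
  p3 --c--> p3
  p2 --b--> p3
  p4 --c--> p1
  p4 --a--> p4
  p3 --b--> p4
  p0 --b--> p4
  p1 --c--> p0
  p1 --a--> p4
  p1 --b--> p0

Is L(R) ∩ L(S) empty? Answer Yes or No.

No

The string ba is accepted by both R and S.
Hence L(R) ∩ L(S) ≠ ∅.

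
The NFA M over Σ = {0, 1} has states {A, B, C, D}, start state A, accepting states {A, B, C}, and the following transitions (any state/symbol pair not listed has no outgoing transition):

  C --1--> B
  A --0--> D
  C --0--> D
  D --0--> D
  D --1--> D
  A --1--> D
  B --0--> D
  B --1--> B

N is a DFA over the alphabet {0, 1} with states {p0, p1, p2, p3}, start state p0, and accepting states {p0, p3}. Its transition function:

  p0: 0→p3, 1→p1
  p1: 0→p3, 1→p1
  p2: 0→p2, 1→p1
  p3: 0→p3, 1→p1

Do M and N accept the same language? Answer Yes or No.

The string 0 is accepted by N but rejected by M.
So L(M) ≠ L(N).

No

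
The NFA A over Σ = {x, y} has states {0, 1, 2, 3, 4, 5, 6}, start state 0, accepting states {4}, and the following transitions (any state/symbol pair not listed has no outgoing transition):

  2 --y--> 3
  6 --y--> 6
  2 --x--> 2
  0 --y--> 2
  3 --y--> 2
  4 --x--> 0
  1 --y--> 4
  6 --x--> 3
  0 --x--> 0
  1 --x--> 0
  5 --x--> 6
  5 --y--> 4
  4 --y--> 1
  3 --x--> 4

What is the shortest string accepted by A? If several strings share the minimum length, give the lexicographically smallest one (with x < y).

A breadth-first search from 0 reaches an accepting state first via the path 0 → 2 → 3 → 4 on input yyx.
No string of length < 3 is accepted (BFS exhausts all shorter strings without reaching an accepting state), and yyx is the lexicographically least accepting string of length 3.

yyx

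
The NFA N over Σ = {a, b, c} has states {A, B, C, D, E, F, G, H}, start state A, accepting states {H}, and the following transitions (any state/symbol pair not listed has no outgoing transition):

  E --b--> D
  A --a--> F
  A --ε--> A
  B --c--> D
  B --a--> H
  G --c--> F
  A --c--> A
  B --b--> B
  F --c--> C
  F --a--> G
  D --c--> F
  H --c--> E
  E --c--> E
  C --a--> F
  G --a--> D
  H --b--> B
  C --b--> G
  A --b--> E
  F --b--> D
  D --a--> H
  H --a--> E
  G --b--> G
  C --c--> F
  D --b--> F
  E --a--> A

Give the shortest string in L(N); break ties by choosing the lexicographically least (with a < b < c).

A breadth-first search from A reaches an accepting state first via the path A → F → D → H on input aba.
No string of length < 3 is accepted (BFS exhausts all shorter strings without reaching an accepting state), and aba is the lexicographically least accepting string of length 3.

aba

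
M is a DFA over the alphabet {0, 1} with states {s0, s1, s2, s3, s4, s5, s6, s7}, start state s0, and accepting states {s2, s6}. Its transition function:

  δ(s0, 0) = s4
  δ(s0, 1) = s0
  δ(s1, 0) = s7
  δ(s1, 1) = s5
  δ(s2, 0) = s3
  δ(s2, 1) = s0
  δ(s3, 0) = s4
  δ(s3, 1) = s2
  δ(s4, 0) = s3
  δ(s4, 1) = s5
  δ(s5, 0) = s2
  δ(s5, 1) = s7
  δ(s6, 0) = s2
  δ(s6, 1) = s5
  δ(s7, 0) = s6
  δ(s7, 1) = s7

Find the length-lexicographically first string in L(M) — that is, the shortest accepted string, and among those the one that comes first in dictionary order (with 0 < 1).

001

A breadth-first search from s0 reaches an accepting state first via the path s0 → s4 → s3 → s2 on input 001.
No string of length < 3 is accepted (BFS exhausts all shorter strings without reaching an accepting state), and 001 is the lexicographically least accepting string of length 3.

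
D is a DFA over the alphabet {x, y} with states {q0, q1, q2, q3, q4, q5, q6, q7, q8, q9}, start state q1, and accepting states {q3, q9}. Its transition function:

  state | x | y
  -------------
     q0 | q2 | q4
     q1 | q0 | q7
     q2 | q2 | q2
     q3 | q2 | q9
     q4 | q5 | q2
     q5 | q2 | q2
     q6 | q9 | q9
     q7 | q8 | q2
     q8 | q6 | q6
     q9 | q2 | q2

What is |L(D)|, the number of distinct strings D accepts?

4

The useful subgraph on states {q1, q6, q7, q8, q9} is acyclic, so L(D) is finite; the longest accepting path visits 5 useful states, giving maximum string length 4.
Counting accepting paths from q1 by length: 4 of length 4. Total 4.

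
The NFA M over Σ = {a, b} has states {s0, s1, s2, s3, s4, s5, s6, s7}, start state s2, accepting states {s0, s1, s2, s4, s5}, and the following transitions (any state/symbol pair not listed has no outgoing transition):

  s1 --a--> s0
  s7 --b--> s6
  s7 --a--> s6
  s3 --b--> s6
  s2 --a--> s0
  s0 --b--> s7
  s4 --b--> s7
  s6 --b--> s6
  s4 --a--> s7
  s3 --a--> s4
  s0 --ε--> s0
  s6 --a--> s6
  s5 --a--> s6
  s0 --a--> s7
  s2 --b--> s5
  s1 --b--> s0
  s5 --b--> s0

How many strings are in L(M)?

The useful subgraph on states {s0, s2, s5} is acyclic, so L(M) is finite; the longest accepting path visits 3 useful states, giving maximum string length 2.
Counting accepting paths from s2 by length: 1 of length 0, 2 of length 1, 1 of length 2. Total 4.

4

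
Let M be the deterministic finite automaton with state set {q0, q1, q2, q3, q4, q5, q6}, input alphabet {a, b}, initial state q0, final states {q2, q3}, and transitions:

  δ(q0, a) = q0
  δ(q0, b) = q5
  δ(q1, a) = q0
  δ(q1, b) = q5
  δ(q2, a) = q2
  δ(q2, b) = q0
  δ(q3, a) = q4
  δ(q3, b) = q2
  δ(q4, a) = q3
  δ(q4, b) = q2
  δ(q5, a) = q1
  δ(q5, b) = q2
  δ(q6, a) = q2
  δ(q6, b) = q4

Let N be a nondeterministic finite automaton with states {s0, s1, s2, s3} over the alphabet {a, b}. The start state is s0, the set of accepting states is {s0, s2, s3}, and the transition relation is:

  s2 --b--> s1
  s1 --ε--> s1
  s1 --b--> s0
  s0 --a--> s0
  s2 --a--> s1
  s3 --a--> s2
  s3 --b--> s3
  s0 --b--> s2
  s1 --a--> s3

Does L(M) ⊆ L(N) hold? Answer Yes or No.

The string bb is in L(M) but not in L(N).
So L(M) ⊄ L(N).

No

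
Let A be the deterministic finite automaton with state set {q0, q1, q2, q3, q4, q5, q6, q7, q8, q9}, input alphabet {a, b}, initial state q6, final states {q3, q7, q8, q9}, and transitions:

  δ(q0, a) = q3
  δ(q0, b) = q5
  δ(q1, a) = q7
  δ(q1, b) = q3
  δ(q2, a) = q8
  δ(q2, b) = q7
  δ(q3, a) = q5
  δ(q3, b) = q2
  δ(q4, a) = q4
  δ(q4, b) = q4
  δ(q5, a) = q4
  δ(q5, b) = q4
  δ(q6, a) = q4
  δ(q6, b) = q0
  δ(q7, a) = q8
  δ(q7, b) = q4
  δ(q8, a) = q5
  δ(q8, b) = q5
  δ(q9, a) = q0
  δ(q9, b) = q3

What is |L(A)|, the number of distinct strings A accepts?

4

The useful subgraph on states {q0, q2, q3, q6, q7, q8} is acyclic, so L(A) is finite; the longest accepting path visits 6 useful states, giving maximum string length 5.
Counting accepting paths from q6 by length: 1 of length 2, 2 of length 4, 1 of length 5. Total 4.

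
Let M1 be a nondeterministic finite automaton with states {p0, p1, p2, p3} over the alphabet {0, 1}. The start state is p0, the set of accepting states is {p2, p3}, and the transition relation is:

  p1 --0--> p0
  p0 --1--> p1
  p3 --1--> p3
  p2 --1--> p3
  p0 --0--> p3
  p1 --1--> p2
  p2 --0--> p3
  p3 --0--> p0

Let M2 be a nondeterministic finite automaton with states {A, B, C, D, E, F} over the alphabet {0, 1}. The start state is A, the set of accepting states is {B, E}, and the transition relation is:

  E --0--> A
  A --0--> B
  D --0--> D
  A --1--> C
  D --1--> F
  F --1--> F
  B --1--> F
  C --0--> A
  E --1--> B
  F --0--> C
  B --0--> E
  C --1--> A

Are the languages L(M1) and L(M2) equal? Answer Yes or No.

No

The string 01 is accepted by M1 but rejected by M2.
So L(M1) ≠ L(M2).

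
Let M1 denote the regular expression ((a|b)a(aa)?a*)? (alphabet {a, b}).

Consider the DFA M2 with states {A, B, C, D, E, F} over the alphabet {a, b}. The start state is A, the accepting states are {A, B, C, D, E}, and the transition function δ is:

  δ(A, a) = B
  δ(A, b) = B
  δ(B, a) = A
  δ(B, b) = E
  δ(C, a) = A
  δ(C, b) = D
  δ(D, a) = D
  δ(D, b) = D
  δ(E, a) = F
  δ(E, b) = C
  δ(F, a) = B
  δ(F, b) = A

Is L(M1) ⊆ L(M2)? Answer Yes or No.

Yes

Converting the expression M1 to a DFA (subset construction, then merging equivalent states) gives the minimal DFA with states {r0, r1, r2, r3}, start state r0, accepting states {r0, r2} and transitions r0: a→r1, b→r1; r1: a→r2, b→r3; r2: a→r2, b→r3; r3: a→r3, b→r3.
Exploring the product automaton M1 × M2 from the start pair (r0, A), following both machines on each input symbol, reaches 10 state pairs: (r0, A), (r1, B), (r2, A), (r3, E), (r2, B), (r3, B), (r3, F), (r3, C), (r3, A), (r3, D).
M1 accepts in {r0, r2} and M2 accepts in {A, B, C, D, E}. The reachable pairs whose M1-component is accepting are (r0, A), (r2, A), (r2, B); in each of them the M2-component is accepting too, so the product for L(M1) \ L(M2) (M1-component accepting, M2-component rejecting) has no reachable accepting pair and the difference is empty.
Hence every string in L(M1) is also in L(M2).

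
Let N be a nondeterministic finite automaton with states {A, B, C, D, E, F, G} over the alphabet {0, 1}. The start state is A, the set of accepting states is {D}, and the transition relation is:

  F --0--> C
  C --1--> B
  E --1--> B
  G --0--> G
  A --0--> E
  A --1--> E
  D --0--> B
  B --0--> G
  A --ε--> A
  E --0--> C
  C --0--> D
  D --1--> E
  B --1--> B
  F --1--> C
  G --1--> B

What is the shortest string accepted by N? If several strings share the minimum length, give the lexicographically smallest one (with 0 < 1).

000

A breadth-first search from A reaches an accepting state first via the path A → E → C → D on input 000.
No string of length < 3 is accepted (BFS exhausts all shorter strings without reaching an accepting state), and 000 is the lexicographically least accepting string of length 3.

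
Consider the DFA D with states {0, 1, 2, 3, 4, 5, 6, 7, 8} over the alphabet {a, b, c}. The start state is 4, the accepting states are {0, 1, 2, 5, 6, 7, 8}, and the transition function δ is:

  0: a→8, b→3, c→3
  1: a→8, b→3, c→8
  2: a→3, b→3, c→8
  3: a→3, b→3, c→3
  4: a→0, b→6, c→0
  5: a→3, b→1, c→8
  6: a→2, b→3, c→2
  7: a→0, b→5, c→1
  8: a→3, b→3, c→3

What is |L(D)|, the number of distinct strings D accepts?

9

The useful subgraph on states {0, 2, 4, 6, 8} is acyclic, so L(D) is finite; the longest accepting path visits 4 useful states, giving maximum string length 3.
Counting accepting paths from 4 by length: 3 of length 1, 4 of length 2, 2 of length 3. Total 9.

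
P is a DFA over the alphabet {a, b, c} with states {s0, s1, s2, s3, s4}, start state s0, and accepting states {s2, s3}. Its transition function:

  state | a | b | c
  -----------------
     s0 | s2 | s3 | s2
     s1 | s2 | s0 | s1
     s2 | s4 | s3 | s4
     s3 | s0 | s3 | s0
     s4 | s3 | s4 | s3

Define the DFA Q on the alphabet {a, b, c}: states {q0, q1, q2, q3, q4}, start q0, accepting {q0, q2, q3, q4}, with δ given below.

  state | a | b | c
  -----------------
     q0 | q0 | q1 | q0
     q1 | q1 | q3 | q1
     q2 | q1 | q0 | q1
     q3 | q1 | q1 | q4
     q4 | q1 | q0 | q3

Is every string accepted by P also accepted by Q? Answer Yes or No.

No

The string b is in L(P) but not in L(Q).
So L(P) ⊄ L(Q).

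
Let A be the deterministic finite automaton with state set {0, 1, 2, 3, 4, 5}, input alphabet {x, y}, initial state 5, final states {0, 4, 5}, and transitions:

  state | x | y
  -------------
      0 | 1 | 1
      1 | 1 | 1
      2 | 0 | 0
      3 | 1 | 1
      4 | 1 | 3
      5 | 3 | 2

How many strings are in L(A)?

3

The useful subgraph on states {0, 2, 5} is acyclic, so L(A) is finite; the longest accepting path visits 3 useful states, giving maximum string length 2.
Counting accepting paths from 5 by length: 1 of length 0, 2 of length 2. Total 3.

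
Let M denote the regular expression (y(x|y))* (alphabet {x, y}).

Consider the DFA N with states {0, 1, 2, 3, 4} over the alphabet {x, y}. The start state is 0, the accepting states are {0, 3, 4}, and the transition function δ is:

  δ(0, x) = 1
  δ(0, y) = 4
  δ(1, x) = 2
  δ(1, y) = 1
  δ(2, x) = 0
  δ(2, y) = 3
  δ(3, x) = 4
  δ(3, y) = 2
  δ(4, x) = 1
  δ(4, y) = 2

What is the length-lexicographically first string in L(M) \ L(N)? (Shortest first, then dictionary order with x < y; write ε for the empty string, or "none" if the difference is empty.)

yx

The string yx is accepted by M but not by N.
No shorter string lies in the difference, and yx is the lexicographically first length-2 string in L(M) \ L(N).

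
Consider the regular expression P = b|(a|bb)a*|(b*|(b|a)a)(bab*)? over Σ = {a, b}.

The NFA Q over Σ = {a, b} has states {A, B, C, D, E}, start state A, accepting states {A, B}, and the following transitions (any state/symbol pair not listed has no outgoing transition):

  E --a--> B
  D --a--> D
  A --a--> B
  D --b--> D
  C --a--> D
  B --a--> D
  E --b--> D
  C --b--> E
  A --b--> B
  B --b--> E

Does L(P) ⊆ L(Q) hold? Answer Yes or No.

The string aa is in L(P) but not in L(Q).
So L(P) ⊄ L(Q).

No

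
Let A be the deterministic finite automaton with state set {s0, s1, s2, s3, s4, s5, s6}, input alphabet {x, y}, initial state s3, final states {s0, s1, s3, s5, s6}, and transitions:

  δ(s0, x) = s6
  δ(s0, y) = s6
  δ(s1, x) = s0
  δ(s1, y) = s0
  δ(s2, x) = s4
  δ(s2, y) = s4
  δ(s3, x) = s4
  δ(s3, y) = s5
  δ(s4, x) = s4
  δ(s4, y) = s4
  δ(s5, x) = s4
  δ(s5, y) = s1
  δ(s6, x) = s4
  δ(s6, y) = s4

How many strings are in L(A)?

The useful subgraph on states {s0, s1, s3, s5, s6} is acyclic, so L(A) is finite; the longest accepting path visits 5 useful states, giving maximum string length 4.
Counting accepting paths from s3 by length: 1 of length 0, 1 of length 1, 1 of length 2, 2 of length 3, 4 of length 4. Total 9.

9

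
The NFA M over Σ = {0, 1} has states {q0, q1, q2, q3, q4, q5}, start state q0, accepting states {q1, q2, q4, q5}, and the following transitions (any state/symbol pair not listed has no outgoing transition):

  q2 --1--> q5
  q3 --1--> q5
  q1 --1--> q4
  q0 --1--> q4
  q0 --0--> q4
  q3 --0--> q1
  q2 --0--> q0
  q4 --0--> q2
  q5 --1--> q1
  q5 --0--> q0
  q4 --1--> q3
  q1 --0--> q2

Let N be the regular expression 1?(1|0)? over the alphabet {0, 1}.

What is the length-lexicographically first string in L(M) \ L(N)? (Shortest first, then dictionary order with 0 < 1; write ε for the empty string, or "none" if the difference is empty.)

00

The string 00 is accepted by M but not by N.
No shorter string lies in the difference, and 00 is the lexicographically first length-2 string in L(M) \ L(N).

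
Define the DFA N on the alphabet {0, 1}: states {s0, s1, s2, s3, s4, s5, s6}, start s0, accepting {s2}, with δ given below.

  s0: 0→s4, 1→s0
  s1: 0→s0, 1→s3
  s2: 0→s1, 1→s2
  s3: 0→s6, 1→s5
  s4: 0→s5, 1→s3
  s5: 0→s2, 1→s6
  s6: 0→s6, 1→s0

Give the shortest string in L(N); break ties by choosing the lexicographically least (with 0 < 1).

000

A breadth-first search from s0 reaches an accepting state first via the path s0 → s4 → s5 → s2 on input 000.
No string of length < 3 is accepted (BFS exhausts all shorter strings without reaching an accepting state), and 000 is the lexicographically least accepting string of length 3.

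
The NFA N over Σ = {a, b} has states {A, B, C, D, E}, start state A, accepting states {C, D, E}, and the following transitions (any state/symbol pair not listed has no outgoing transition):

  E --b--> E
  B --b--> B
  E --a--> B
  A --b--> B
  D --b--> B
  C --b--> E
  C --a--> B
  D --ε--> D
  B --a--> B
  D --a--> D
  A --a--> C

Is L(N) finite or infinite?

State E is reachable from the start and can reach an accepting state, and it lies on the cycle E → E.
Traversing that cycle any number of times yields accepted strings of unbounded length, so the language is infinite.

infinite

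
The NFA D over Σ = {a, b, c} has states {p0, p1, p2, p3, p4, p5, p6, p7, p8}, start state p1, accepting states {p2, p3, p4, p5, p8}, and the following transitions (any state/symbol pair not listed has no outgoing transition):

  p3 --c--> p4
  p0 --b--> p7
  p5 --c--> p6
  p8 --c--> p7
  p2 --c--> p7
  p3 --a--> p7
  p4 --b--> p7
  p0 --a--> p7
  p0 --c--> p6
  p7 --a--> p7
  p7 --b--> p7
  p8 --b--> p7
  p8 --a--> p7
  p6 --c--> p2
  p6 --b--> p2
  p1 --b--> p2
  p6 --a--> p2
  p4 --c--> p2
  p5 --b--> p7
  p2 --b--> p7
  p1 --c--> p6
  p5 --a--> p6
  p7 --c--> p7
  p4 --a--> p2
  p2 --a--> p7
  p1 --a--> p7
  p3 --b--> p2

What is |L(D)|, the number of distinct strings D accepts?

The useful subgraph on states {p1, p2, p6} is acyclic, so L(D) is finite; the longest accepting path visits 3 useful states, giving maximum string length 2.
Counting accepting paths from p1 by length: 1 of length 1, 3 of length 2. Total 4.

4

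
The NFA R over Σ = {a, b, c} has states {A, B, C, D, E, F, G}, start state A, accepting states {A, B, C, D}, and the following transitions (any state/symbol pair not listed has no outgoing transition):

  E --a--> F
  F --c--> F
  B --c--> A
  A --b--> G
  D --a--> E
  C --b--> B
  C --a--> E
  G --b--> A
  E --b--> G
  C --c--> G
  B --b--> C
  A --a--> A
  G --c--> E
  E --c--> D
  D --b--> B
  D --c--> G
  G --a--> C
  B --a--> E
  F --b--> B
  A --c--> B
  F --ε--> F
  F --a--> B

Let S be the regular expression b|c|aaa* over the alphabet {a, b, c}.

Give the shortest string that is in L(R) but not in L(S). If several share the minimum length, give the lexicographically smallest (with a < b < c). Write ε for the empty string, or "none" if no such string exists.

The empty string ε is accepted by R but not by S.
Since ε is the unique shortest string, it is the required witness.

ε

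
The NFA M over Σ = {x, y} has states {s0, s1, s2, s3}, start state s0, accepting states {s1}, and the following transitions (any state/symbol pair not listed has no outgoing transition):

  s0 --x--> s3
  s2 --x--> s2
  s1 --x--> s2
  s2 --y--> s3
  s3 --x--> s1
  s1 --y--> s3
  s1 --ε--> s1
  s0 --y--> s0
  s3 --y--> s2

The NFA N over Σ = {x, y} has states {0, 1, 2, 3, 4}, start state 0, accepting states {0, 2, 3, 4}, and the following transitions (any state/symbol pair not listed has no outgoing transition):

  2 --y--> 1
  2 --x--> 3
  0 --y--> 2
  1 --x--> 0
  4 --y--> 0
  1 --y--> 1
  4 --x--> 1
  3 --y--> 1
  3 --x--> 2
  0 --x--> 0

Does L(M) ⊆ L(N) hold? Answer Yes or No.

Exploring the product automaton M × N from the start pair (s0, 0), following both machines on each input symbol, reaches 14 state pairs: (s0, 0), (s3, 0), (s0, 2), (s1, 0), (s2, 2), (s3, 3), (s0, 1), (s2, 0), (s3, 2), (s2, 3), (s3, 1), (s1, 2), (s2, 1), (s1, 3).
M accepts in {s1} and N accepts in {0, 2, 3, 4}. The reachable pairs whose M-component is accepting are (s1, 0), (s1, 2), (s1, 3); in each of them the N-component is accepting too, so the product for L(M) \ L(N) (M-component accepting, N-component rejecting) has no reachable accepting pair and the difference is empty.
Hence every string in L(M) is also in L(N).

Yes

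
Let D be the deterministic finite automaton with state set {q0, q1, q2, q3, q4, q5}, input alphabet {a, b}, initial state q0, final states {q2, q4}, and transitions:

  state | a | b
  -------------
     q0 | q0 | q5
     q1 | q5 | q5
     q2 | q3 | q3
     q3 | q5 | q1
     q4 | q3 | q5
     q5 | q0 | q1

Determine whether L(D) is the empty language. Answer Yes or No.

The states reachable from the start state are {q0, q1, q5}.
None of the accepting states {q2, q4} is reachable, so no string is accepted and L(D) = ∅.

Yes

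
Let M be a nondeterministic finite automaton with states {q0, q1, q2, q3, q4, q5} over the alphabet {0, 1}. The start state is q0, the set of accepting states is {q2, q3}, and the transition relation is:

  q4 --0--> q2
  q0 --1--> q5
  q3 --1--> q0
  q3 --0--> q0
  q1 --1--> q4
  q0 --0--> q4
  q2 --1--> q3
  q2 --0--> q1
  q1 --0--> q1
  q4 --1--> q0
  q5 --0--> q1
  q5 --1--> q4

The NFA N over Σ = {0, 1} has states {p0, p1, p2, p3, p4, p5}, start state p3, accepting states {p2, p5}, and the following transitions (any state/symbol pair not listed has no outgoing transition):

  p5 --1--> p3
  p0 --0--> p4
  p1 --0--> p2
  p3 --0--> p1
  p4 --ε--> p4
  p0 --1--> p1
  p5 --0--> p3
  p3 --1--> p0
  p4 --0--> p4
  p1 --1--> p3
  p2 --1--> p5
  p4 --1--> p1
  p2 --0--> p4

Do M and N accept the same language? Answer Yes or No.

Yes

Exploring the product automaton M × N from the start pair (q0, p3), following both machines on each input symbol, reaches 6 state pairs: (q0, p3), (q4, p1), (q5, p0), (q2, p2), (q1, p4), (q3, p5).
M accepts in {q2, q3} and N accepts in {p2, p5}. In every reachable pair the two components are either both accepting — (q2, p2), (q3, p5) — or both non-accepting, so no string is accepted by exactly one of the machines: L(M) \ L(N) and L(N) \ L(M) are both empty.
Hence every string is accepted by M iff it is accepted by N, and the two languages coincide.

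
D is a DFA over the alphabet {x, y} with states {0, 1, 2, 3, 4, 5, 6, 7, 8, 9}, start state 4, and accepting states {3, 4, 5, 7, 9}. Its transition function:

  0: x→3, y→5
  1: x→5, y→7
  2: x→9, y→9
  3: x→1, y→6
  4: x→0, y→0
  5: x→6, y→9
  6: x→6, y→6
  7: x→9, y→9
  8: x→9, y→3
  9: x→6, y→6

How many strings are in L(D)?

17

The useful subgraph on states {0, 1, 3, 4, 5, 7, 9} is acyclic, so L(D) is finite; the longest accepting path visits 6 useful states, giving maximum string length 5.
Counting accepting paths from 4 by length: 1 of length 0, 4 of length 2, 2 of length 3, 4 of length 4, 6 of length 5. Total 17.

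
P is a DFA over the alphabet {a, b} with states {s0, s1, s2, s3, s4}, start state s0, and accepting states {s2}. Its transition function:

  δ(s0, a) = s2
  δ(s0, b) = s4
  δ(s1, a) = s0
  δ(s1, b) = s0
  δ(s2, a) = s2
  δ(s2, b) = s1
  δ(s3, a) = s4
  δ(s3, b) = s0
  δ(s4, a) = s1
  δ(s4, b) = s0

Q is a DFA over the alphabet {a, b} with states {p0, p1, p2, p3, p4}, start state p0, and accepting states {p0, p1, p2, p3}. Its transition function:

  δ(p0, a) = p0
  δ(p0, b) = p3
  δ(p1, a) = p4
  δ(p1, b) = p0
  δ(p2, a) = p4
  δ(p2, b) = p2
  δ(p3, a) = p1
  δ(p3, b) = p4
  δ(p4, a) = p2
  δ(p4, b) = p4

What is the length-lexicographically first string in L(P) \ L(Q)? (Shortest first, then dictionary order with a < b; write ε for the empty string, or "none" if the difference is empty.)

abaa

The string abaa is accepted by P but not by Q.
No shorter string lies in the difference, and abaa is the lexicographically first length-4 string in L(P) \ L(Q).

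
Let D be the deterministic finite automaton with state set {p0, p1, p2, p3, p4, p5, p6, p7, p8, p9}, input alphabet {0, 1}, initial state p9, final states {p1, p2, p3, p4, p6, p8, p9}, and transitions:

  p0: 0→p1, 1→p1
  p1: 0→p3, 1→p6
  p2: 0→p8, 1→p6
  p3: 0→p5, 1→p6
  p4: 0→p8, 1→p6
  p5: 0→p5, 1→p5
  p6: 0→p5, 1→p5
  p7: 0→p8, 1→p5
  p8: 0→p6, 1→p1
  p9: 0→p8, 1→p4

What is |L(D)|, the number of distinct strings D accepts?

15

The useful subgraph on states {p1, p3, p4, p6, p8, p9} is acyclic, so L(D) is finite; the longest accepting path visits 6 useful states, giving maximum string length 5.
Counting accepting paths from p9 by length: 1 of length 0, 2 of length 1, 4 of length 2, 4 of length 3, 3 of length 4, 1 of length 5. Total 15.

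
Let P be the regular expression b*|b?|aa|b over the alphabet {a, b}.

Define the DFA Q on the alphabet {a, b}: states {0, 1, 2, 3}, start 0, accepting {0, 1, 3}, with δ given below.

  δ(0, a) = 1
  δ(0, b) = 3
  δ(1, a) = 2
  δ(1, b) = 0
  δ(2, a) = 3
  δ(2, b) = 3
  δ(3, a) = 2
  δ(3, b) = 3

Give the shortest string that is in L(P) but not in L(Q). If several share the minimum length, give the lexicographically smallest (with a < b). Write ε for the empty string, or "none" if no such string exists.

The string aa is accepted by P but not by Q.
No shorter string lies in the difference, and aa is the lexicographically first length-2 string in L(P) \ L(Q).

aa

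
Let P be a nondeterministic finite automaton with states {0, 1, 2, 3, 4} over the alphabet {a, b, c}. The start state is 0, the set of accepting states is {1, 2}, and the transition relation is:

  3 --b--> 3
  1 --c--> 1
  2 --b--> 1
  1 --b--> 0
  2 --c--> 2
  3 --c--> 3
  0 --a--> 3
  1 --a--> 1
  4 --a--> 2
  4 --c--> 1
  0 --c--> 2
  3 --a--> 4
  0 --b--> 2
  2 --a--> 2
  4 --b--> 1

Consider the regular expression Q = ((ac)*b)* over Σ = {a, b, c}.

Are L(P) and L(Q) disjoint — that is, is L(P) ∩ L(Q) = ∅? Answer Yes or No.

The string b is accepted by both P and Q.
Hence L(P) ∩ L(Q) ≠ ∅.

No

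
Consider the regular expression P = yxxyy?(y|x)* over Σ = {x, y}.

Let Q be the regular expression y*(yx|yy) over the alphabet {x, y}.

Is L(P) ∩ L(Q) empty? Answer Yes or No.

Converting the expression P to a DFA (subset construction, then merging equivalent states) gives the minimal DFA with states {p0, p1, p2, p3, p4, p5}, start state p0, accepting states {p5} and transitions p0: x→p1, y→p2; p1: x→p1, y→p1; p2: x→p3, y→p1; p3: x→p4, y→p1; p4: x→p1, y→p5; p5: x→p5, y→p5.
Converting the expression Q to a DFA (subset construction, then merging equivalent states) gives the minimal DFA with states {q0, q1, q2, q3, q4}, start state q0, accepting states {q3, q4} and transitions q0: x→q1, y→q2; q1: x→q1, y→q1; q2: x→q3, y→q4; q3: x→q1, y→q1; q4: x→q3, y→q4.
Exploring the product automaton P × Q from the start pair (p0, q0), following both machines on each input symbol, reaches 8 state pairs: (p0, q0), (p1, q1), (p2, q2), (p3, q3), (p1, q4), (p4, q1), (p1, q3), (p5, q1).
P accepts in {p5} and Q accepts in {q3, q4}; no reachable pair has both components accepting, so no string drives both machines to acceptance simultaneously and L(P) ∩ L(Q) = ∅.
So no string is accepted by both, and the intersection is empty.

Yes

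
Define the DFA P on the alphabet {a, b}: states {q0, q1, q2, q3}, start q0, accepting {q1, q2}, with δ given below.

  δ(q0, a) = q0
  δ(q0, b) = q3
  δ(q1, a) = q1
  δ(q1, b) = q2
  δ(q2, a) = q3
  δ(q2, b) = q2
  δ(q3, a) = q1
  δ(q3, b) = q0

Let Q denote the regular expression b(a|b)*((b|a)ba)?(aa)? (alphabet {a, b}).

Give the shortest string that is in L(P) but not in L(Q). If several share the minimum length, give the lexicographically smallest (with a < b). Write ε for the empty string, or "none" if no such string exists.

The string aba is accepted by P but not by Q.
No shorter string lies in the difference, and aba is the lexicographically first length-3 string in L(P) \ L(Q).

aba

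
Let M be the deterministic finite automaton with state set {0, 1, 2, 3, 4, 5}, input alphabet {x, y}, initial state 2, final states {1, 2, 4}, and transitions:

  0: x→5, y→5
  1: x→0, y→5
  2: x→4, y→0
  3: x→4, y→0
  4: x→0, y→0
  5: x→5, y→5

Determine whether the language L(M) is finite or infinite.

finite

The useful states (reachable from 2 and able to reach an accepting state) are {2, 4}.
Restricted to these states the transition graph has no cycle, so every accepting path has bounded length and L is finite.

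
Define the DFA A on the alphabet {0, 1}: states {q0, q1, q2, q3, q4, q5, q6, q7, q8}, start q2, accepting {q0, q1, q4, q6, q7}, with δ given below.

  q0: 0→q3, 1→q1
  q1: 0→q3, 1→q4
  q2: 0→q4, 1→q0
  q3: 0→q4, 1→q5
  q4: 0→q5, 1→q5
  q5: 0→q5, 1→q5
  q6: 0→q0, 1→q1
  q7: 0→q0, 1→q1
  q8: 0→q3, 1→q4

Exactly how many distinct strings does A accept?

6

The useful subgraph on states {q0, q1, q2, q3, q4} is acyclic, so L(A) is finite; the longest accepting path visits 5 useful states, giving maximum string length 4.
Counting accepting paths from q2 by length: 2 of length 1, 1 of length 2, 2 of length 3, 1 of length 4. Total 6.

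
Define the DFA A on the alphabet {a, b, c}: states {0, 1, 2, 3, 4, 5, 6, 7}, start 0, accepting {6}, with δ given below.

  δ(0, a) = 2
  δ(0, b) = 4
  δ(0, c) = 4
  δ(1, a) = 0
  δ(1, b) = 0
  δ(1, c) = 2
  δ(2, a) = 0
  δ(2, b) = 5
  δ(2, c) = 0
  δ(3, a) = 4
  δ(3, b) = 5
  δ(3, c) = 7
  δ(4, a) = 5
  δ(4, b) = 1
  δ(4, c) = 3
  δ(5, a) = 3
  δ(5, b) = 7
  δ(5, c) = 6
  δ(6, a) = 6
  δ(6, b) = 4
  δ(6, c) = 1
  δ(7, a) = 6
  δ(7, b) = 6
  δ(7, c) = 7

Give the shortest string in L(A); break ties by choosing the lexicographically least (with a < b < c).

A breadth-first search from 0 reaches an accepting state first via the path 0 → 2 → 5 → 6 on input abc.
No string of length < 3 is accepted (BFS exhausts all shorter strings without reaching an accepting state), and abc is the lexicographically least accepting string of length 3.

abc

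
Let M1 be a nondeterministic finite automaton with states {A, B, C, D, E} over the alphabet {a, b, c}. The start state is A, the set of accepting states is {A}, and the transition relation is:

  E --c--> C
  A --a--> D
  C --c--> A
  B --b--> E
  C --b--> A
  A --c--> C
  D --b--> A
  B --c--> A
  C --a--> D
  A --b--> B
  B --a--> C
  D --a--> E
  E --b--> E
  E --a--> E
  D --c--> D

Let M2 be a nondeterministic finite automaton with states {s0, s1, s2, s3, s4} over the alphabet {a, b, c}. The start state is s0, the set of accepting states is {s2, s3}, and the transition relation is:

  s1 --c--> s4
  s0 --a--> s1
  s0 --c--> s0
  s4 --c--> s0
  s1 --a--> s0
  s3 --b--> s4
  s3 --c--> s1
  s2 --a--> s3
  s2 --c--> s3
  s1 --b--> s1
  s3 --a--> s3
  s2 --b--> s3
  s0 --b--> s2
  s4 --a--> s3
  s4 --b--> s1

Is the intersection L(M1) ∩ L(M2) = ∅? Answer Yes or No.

The string bc is accepted by both M1 and M2.
Hence L(M1) ∩ L(M2) ≠ ∅.

No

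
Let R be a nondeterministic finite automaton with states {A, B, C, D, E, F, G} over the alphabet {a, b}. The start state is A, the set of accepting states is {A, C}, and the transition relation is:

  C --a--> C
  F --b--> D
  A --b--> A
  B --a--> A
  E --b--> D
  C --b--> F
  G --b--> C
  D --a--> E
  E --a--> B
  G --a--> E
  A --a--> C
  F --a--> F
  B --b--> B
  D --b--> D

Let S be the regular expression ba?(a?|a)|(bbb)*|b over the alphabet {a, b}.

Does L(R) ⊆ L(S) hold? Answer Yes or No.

The string a is in L(R) but not in L(S).
So L(R) ⊄ L(S).

No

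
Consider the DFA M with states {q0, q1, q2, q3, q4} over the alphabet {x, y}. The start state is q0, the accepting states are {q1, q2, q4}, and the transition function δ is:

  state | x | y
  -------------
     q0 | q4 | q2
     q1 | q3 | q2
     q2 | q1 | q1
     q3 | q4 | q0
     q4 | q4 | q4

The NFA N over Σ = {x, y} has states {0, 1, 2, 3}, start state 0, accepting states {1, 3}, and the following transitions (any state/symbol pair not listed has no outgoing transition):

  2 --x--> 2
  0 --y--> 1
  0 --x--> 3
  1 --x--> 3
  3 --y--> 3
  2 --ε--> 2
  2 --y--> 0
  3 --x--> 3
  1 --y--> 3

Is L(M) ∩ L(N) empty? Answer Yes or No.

No

The string x is accepted by both M and N.
Hence L(M) ∩ L(N) ≠ ∅.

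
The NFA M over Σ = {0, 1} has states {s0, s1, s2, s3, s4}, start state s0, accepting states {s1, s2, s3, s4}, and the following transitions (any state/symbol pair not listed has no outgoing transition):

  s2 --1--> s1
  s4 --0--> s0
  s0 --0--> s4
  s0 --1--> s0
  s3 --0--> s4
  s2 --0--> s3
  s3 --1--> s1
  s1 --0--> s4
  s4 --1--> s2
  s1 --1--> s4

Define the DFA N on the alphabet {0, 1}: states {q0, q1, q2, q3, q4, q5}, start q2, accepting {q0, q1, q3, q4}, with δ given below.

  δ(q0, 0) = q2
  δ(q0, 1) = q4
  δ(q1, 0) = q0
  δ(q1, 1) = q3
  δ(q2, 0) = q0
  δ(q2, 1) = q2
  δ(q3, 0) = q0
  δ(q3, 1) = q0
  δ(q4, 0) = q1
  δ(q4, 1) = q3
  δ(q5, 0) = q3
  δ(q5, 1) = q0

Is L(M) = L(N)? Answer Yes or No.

Yes

Exploring the product automaton M × N from the start pair (s0, q2), following both machines on each input symbol, reaches 5 state pairs: (s0, q2), (s4, q0), (s2, q4), (s3, q1), (s1, q3).
M accepts in {s1, s2, s3, s4} and N accepts in {q0, q1, q3, q4}. In every reachable pair the two components are either both accepting — (s4, q0), (s2, q4), (s3, q1), (s1, q3) — or both non-accepting, so no string is accepted by exactly one of the machines: L(M) \ L(N) and L(N) \ L(M) are both empty.
Hence every string is accepted by M iff it is accepted by N, and the two languages coincide.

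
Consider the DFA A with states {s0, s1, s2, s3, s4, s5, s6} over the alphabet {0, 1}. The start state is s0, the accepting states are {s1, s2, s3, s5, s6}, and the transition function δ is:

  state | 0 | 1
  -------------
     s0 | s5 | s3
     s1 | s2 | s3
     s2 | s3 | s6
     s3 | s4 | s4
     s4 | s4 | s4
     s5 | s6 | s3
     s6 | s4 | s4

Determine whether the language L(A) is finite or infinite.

finite

The useful states (reachable from s0 and able to reach an accepting state) are {s0, s3, s5, s6}.
Restricted to these states the transition graph has no cycle, so every accepting path has bounded length and L is finite.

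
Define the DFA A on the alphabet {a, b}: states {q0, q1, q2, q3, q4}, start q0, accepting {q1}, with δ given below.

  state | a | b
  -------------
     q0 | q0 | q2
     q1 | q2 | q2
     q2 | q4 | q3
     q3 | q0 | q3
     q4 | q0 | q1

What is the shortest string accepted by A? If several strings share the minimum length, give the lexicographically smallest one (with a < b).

A breadth-first search from q0 reaches an accepting state first via the path q0 → q2 → q4 → q1 on input bab.
No string of length < 3 is accepted (BFS exhausts all shorter strings without reaching an accepting state), and bab is the lexicographically least accepting string of length 3.

bab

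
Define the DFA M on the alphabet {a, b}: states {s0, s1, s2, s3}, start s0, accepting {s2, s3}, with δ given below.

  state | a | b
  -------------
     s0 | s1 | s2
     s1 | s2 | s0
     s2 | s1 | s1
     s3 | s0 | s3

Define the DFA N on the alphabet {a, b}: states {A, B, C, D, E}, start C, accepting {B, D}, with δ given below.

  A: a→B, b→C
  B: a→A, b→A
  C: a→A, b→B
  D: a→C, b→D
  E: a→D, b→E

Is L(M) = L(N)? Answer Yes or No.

Yes

Exploring the product automaton M × N from the start pair (s0, C), following both machines on each input symbol, reaches 3 state pairs: (s0, C), (s1, A), (s2, B).
M accepts in {s2, s3} and N accepts in {B, D}. In every reachable pair the two components are either both accepting — (s2, B) — or both non-accepting, so no string is accepted by exactly one of the machines: L(M) \ L(N) and L(N) \ L(M) are both empty.
Hence every string is accepted by M iff it is accepted by N, and the two languages coincide.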